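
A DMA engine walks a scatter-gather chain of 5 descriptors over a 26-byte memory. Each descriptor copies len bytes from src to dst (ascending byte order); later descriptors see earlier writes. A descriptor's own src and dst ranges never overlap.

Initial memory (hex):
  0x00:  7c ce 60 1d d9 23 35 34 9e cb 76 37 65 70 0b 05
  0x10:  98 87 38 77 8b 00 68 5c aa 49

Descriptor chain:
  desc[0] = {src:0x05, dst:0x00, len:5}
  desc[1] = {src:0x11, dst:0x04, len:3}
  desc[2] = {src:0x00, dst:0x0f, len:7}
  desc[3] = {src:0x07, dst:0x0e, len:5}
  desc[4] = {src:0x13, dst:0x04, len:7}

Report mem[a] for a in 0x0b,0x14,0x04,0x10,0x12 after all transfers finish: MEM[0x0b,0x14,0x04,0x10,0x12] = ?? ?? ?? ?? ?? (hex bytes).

MEM[0x0b,0x14,0x04,0x10,0x12] = 37 38 87 cb 37

  after D0: wrote 5B at 0x00 = 2335349ecb
  after D1: wrote 3B at 0x04 = 873877
  after D2: wrote 7B at 0x0f = 2335349e873877
  after D3: wrote 5B at 0x0e = 349ecb7637
  after D4: wrote 7B at 0x04 = 873877685caa49
query mem[0x0b]=0x37, mem[0x14]=0x38, mem[0x04]=0x87, mem[0x10]=0xcb, mem[0x12]=0x37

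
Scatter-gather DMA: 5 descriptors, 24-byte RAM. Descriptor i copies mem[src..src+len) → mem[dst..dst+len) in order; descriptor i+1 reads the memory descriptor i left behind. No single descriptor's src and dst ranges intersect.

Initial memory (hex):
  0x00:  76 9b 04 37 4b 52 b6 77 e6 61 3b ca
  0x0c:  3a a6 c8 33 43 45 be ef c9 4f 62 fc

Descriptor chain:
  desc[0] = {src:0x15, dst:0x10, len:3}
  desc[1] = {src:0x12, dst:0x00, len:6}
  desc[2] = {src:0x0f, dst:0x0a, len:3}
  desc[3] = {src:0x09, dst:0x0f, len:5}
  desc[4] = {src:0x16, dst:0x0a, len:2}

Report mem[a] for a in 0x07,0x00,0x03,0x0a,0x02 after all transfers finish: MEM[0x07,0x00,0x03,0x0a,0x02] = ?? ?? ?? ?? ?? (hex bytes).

MEM[0x07,0x00,0x03,0x0a,0x02] = 77 fc 4f 62 c9

  after D0: wrote 3B at 0x10 = 4f62fc
  after D1: wrote 6B at 0x00 = fcefc94f62fc
  after D2: wrote 3B at 0x0a = 334f62
  after D3: wrote 5B at 0x0f = 61334f62a6
  after D4: wrote 2B at 0x0a = 62fc
query mem[0x07]=0x77, mem[0x00]=0xfc, mem[0x03]=0x4f, mem[0x0a]=0x62, mem[0x02]=0xc9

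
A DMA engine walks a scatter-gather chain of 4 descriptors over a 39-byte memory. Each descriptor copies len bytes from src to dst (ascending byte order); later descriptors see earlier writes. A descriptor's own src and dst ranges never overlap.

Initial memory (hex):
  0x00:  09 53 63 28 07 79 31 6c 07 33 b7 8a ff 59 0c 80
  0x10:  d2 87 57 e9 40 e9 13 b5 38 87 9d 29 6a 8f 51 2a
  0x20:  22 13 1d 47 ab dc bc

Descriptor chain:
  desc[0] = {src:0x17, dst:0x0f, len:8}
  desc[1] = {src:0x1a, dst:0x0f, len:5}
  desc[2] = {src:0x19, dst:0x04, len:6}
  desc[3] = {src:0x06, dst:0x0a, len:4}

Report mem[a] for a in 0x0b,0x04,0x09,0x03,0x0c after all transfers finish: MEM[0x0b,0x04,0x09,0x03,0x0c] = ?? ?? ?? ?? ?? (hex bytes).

  after D0: wrote 8B at 0x0f = b538879d296a8f51
  after D1: wrote 5B at 0x0f = 9d296a8f51
  after D2: wrote 6B at 0x04 = 879d296a8f51
  after D3: wrote 4B at 0x0a = 296a8f51
query mem[0x0b]=0x6a, mem[0x04]=0x87, mem[0x09]=0x51, mem[0x03]=0x28, mem[0x0c]=0x8f

MEM[0x0b,0x04,0x09,0x03,0x0c] = 6a 87 51 28 8f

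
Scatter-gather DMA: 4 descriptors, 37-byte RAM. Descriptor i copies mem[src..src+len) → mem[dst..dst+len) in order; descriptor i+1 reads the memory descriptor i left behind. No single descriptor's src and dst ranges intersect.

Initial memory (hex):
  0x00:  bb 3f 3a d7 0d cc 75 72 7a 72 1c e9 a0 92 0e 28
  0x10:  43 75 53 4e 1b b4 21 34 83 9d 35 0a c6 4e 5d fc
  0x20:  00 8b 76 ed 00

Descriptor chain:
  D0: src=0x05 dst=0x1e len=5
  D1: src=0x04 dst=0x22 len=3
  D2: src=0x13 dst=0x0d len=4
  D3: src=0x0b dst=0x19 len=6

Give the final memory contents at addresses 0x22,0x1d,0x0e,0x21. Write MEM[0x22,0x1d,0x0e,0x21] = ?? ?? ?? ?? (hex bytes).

D0: mem[0x1e..0x22] <- [cc 75 72 7a 72]
D1: mem[0x22..0x24] <- [0d cc 75]
D2: mem[0x0d..0x10] <- [4e 1b b4 21]
D3: mem[0x19..0x1e] <- [e9 a0 4e 1b b4 21]
query mem[0x22]=0x0d, mem[0x1d]=0xb4, mem[0x0e]=0x1b, mem[0x21]=0x7a

MEM[0x22,0x1d,0x0e,0x21] = 0d b4 1b 7a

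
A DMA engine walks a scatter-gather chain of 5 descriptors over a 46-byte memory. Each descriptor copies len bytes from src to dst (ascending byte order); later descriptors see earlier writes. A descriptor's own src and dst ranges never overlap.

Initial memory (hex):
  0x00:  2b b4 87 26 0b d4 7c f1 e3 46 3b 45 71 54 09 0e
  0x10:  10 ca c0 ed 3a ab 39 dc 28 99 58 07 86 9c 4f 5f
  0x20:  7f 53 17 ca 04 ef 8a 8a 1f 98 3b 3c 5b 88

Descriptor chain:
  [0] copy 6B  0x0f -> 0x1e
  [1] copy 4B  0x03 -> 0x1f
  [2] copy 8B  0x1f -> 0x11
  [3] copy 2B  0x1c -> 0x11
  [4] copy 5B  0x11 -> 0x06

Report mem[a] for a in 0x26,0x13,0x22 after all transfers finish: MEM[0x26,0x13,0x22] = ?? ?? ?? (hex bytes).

MEM[0x26,0x13,0x22] = 8a d4 7c

D0: mem[0x1e..0x23] <- [0e 10 ca c0 ed 3a]
D1: mem[0x1f..0x22] <- [26 0b d4 7c]
D2: mem[0x11..0x18] <- [26 0b d4 7c 3a 04 ef 8a]
D3: mem[0x11..0x12] <- [86 9c]
D4: mem[0x06..0x0a] <- [86 9c d4 7c 3a]
query mem[0x26]=0x8a, mem[0x13]=0xd4, mem[0x22]=0x7c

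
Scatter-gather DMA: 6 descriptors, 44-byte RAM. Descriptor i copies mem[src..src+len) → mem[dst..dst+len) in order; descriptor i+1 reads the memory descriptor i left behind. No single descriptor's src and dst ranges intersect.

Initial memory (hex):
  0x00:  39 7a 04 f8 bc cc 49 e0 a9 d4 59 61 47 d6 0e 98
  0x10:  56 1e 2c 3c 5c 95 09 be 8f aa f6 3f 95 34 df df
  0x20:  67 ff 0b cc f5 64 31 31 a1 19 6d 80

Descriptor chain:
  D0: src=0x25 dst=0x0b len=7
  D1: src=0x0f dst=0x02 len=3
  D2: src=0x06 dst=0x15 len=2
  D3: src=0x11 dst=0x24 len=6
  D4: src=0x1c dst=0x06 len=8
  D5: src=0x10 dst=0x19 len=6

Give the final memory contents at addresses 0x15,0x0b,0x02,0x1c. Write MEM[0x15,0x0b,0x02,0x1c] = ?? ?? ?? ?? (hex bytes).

  after D0: wrote 7B at 0x0b = 643131a1196d80
  after D1: wrote 3B at 0x02 = 196d80
  after D2: wrote 2B at 0x15 = 49e0
  after D3: wrote 6B at 0x24 = 802c3c5c49e0
  after D4: wrote 8B at 0x06 = 9534dfdf67ff0bcc
  after D5: wrote 6B at 0x19 = 6d802c3c5c49
query mem[0x15]=0x49, mem[0x0b]=0xff, mem[0x02]=0x19, mem[0x1c]=0x3c

MEM[0x15,0x0b,0x02,0x1c] = 49 ff 19 3c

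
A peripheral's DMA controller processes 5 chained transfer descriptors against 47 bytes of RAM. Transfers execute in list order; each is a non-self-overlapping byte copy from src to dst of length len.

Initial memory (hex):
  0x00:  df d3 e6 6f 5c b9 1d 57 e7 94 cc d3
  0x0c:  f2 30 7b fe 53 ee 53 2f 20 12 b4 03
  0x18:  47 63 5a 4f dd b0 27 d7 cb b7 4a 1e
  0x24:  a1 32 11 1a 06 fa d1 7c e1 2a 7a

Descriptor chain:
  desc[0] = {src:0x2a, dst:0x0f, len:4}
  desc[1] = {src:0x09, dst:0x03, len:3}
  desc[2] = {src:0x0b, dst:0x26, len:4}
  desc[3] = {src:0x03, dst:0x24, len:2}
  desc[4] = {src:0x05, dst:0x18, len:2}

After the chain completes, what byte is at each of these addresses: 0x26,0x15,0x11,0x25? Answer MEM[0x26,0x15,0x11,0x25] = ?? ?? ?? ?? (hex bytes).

MEM[0x26,0x15,0x11,0x25] = d3 12 e1 cc

  after D0: wrote 4B at 0x0f = d17ce12a
  after D1: wrote 3B at 0x03 = 94ccd3
  after D2: wrote 4B at 0x26 = d3f2307b
  after D3: wrote 2B at 0x24 = 94cc
  after D4: wrote 2B at 0x18 = d31d
query mem[0x26]=0xd3, mem[0x15]=0x12, mem[0x11]=0xe1, mem[0x25]=0xcc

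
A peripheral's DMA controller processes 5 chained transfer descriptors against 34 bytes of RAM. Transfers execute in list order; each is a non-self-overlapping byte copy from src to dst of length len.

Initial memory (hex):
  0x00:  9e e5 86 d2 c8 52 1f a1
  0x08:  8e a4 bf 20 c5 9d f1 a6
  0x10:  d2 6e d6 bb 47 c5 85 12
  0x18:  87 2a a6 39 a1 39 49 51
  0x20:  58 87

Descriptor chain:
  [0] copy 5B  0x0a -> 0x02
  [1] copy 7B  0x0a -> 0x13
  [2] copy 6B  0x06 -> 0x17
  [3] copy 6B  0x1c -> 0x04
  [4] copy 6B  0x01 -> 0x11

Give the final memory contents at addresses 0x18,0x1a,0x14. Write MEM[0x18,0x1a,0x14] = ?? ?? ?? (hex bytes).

  after D0: wrote 5B at 0x02 = bf20c59df1
  after D1: wrote 7B at 0x13 = bf20c59df1a6d2
  after D2: wrote 6B at 0x17 = f1a18ea4bf20
  after D3: wrote 6B at 0x04 = 203949515887
  after D4: wrote 6B at 0x11 = e5bf20203949
query mem[0x18]=0xa1, mem[0x1a]=0xa4, mem[0x14]=0x20

MEM[0x18,0x1a,0x14] = a1 a4 20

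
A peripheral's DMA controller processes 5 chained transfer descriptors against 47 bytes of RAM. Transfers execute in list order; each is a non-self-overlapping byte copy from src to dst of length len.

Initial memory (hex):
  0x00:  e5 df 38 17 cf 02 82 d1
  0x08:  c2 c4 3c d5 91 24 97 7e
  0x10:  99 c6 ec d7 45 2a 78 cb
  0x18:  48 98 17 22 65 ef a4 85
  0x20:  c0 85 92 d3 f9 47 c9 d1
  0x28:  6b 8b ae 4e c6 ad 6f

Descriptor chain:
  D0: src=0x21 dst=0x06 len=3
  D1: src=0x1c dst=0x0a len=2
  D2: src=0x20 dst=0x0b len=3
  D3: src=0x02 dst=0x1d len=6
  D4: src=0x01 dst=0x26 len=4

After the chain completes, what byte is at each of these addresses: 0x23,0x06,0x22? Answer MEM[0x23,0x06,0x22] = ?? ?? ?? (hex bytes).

MEM[0x23,0x06,0x22] = d3 85 92

D0: mem[0x06..0x08] <- [85 92 d3]
D1: mem[0x0a..0x0b] <- [65 ef]
D2: mem[0x0b..0x0d] <- [c0 85 92]
D3: mem[0x1d..0x22] <- [38 17 cf 02 85 92]
D4: mem[0x26..0x29] <- [df 38 17 cf]
query mem[0x23]=0xd3, mem[0x06]=0x85, mem[0x22]=0x92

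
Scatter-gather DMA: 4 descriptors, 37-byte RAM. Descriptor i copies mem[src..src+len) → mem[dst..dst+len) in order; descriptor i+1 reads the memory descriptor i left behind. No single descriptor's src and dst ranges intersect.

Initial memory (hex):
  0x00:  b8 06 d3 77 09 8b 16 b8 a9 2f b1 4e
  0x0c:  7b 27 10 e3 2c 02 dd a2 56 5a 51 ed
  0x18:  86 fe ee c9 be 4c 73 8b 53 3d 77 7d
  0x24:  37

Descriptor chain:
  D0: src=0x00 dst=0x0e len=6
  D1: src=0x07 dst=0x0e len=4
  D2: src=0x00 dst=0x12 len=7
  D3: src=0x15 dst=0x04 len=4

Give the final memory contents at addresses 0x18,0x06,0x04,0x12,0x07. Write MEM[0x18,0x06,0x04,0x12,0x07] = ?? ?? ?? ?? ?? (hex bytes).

MEM[0x18,0x06,0x04,0x12,0x07] = 16 8b 77 b8 16

[0] 0x00->0x0e len=6 : b8 06 d3 77 09 8b
[1] 0x07->0x0e len=4 : b8 a9 2f b1
[2] 0x00->0x12 len=7 : b8 06 d3 77 09 8b 16
[3] 0x15->0x04 len=4 : 77 09 8b 16
query mem[0x18]=0x16, mem[0x06]=0x8b, mem[0x04]=0x77, mem[0x12]=0xb8, mem[0x07]=0x16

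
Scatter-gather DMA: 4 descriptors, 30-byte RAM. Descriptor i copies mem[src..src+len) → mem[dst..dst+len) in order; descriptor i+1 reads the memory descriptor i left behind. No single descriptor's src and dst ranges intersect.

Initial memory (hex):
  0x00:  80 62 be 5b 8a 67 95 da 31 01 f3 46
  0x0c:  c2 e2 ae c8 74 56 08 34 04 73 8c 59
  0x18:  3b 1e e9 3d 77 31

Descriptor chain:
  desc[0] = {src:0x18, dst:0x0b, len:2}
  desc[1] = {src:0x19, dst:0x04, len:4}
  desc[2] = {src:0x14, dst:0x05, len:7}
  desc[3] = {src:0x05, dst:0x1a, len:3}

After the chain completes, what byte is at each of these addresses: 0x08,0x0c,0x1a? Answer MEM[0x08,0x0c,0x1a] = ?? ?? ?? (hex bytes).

MEM[0x08,0x0c,0x1a] = 59 1e 04

#0 dst[0x0b+2] := {0x3b,0x1e}
#1 dst[0x04+4] := {0x1e,0xe9,0x3d,0x77}
#2 dst[0x05+7] := {0x04,0x73,0x8c,0x59,0x3b,0x1e,0xe9}
#3 dst[0x1a+3] := {0x04,0x73,0x8c}
query mem[0x08]=0x59, mem[0x0c]=0x1e, mem[0x1a]=0x04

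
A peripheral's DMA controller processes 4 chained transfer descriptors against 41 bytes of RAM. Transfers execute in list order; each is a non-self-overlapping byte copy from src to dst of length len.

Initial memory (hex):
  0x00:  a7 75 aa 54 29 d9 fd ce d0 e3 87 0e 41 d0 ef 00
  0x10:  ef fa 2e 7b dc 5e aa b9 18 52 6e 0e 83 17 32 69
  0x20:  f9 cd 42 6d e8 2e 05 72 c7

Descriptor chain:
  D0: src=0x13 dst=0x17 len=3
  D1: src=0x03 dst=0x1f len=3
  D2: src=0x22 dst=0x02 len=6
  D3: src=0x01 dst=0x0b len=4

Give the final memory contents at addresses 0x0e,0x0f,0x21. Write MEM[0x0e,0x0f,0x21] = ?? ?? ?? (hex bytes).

MEM[0x0e,0x0f,0x21] = e8 00 d9

  after D0: wrote 3B at 0x17 = 7bdc5e
  after D1: wrote 3B at 0x1f = 5429d9
  after D2: wrote 6B at 0x02 = 426de82e0572
  after D3: wrote 4B at 0x0b = 75426de8
query mem[0x0e]=0xe8, mem[0x0f]=0x00, mem[0x21]=0xd9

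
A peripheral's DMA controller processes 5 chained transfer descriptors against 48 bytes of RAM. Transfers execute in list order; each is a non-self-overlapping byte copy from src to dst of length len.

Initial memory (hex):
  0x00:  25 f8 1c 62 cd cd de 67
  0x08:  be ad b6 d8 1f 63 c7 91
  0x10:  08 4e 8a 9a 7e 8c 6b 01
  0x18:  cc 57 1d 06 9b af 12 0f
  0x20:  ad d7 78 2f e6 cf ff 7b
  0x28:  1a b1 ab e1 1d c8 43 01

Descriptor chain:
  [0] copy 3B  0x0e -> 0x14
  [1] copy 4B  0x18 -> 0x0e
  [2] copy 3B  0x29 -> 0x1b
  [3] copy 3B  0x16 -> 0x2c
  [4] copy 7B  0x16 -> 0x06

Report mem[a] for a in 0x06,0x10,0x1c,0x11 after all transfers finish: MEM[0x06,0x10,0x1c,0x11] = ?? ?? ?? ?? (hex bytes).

MEM[0x06,0x10,0x1c,0x11] = 08 1d ab 06

[0] 0x0e->0x14 len=3 : c7 91 08
[1] 0x18->0x0e len=4 : cc 57 1d 06
[2] 0x29->0x1b len=3 : b1 ab e1
[3] 0x16->0x2c len=3 : 08 01 cc
[4] 0x16->0x06 len=7 : 08 01 cc 57 1d b1 ab
query mem[0x06]=0x08, mem[0x10]=0x1d, mem[0x1c]=0xab, mem[0x11]=0x06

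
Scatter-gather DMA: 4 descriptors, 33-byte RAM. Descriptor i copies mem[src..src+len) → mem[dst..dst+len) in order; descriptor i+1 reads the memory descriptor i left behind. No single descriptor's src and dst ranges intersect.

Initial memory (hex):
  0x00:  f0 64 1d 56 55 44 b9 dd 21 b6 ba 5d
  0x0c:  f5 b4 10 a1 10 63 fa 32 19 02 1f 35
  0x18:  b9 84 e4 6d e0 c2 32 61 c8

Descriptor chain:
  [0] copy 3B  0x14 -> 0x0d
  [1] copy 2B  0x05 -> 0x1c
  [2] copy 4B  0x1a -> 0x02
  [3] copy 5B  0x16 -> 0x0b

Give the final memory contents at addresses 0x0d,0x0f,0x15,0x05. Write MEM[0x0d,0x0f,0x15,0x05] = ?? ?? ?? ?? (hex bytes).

MEM[0x0d,0x0f,0x15,0x05] = b9 e4 02 b9

D0: mem[0x0d..0x0f] <- [19 02 1f]
D1: mem[0x1c..0x1d] <- [44 b9]
D2: mem[0x02..0x05] <- [e4 6d 44 b9]
D3: mem[0x0b..0x0f] <- [1f 35 b9 84 e4]
query mem[0x0d]=0xb9, mem[0x0f]=0xe4, mem[0x15]=0x02, mem[0x05]=0xb9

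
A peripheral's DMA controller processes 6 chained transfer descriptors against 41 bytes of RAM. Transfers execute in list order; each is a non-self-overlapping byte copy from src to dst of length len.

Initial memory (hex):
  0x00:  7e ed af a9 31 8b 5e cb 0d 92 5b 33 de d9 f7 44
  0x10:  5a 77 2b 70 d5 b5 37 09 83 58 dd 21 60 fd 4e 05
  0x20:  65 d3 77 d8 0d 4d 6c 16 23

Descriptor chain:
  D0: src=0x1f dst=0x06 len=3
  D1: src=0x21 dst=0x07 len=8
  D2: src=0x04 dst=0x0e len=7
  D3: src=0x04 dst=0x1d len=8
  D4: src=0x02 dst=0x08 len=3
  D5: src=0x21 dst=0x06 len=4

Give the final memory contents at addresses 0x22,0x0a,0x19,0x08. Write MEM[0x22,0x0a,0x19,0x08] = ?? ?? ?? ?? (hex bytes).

#0 dst[0x06+3] := {0x05,0x65,0xd3}
#1 dst[0x07+8] := {0xd3,0x77,0xd8,0x0d,0x4d,0x6c,0x16,0x23}
#2 dst[0x0e+7] := {0x31,0x8b,0x05,0xd3,0x77,0xd8,0x0d}
#3 dst[0x1d+8] := {0x31,0x8b,0x05,0xd3,0x77,0xd8,0x0d,0x4d}
#4 dst[0x08+3] := {0xaf,0xa9,0x31}
#5 dst[0x06+4] := {0x77,0xd8,0x0d,0x4d}
query mem[0x22]=0xd8, mem[0x0a]=0x31, mem[0x19]=0x58, mem[0x08]=0x0d

MEM[0x22,0x0a,0x19,0x08] = d8 31 58 0d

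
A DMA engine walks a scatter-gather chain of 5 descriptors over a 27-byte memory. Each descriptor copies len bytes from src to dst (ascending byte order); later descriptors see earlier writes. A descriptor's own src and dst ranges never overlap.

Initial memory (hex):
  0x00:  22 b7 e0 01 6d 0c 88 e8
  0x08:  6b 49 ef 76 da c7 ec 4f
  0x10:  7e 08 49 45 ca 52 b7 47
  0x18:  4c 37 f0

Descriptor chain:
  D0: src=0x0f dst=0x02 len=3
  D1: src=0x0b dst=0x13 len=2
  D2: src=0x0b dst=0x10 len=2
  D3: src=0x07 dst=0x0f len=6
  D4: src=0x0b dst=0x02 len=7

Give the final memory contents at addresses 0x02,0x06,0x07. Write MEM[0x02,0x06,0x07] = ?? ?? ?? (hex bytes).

[0] 0x0f->0x02 len=3 : 4f 7e 08
[1] 0x0b->0x13 len=2 : 76 da
[2] 0x0b->0x10 len=2 : 76 da
[3] 0x07->0x0f len=6 : e8 6b 49 ef 76 da
[4] 0x0b->0x02 len=7 : 76 da c7 ec e8 6b 49
query mem[0x02]=0x76, mem[0x06]=0xe8, mem[0x07]=0x6b

MEM[0x02,0x06,0x07] = 76 e8 6b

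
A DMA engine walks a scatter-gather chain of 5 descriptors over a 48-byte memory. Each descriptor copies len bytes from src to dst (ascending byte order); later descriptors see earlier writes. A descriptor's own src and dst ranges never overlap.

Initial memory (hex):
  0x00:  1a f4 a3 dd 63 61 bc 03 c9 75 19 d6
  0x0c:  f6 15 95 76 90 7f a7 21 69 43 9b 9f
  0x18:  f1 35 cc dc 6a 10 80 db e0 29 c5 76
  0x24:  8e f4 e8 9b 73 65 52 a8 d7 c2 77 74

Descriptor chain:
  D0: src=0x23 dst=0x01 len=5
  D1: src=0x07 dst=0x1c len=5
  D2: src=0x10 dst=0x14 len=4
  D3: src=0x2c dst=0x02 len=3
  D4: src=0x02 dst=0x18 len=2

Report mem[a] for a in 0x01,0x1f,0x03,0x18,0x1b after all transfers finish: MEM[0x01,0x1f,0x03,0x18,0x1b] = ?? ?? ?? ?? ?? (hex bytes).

D0: mem[0x01..0x05] <- [76 8e f4 e8 9b]
D1: mem[0x1c..0x20] <- [03 c9 75 19 d6]
D2: mem[0x14..0x17] <- [90 7f a7 21]
D3: mem[0x02..0x04] <- [d7 c2 77]
D4: mem[0x18..0x19] <- [d7 c2]
query mem[0x01]=0x76, mem[0x1f]=0x19, mem[0x03]=0xc2, mem[0x18]=0xd7, mem[0x1b]=0xdc

MEM[0x01,0x1f,0x03,0x18,0x1b] = 76 19 c2 d7 dc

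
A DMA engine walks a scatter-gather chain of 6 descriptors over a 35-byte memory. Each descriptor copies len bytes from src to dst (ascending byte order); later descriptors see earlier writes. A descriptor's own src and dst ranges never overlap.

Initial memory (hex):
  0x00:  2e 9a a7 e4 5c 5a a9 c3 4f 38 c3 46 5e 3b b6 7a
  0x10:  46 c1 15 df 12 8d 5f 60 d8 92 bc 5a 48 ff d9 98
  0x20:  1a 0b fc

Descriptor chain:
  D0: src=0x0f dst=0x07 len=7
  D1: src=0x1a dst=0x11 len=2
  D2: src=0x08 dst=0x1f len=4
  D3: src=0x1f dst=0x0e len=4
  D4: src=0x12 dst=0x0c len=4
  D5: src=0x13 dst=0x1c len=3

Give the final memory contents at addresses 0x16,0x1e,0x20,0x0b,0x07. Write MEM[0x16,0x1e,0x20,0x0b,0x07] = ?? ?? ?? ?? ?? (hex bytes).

  after D0: wrote 7B at 0x07 = 7a46c115df128d
  after D1: wrote 2B at 0x11 = bc5a
  after D2: wrote 4B at 0x1f = 46c115df
  after D3: wrote 4B at 0x0e = 46c115df
  after D4: wrote 4B at 0x0c = 5adf128d
  after D5: wrote 3B at 0x1c = df128d
query mem[0x16]=0x5f, mem[0x1e]=0x8d, mem[0x20]=0xc1, mem[0x0b]=0xdf, mem[0x07]=0x7a

MEM[0x16,0x1e,0x20,0x0b,0x07] = 5f 8d c1 df 7a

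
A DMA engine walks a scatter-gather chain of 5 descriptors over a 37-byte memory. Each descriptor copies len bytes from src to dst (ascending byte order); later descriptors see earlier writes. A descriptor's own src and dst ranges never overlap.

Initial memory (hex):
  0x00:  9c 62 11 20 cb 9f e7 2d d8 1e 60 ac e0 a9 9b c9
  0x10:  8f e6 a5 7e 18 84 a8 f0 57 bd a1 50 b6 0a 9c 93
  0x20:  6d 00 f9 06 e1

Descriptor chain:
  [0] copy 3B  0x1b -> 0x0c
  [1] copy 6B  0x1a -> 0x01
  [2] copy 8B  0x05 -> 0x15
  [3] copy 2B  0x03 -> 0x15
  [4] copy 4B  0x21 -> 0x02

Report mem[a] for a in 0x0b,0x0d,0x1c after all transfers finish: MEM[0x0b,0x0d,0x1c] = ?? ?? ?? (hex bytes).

MEM[0x0b,0x0d,0x1c] = ac b6 50

D0: mem[0x0c..0x0e] <- [50 b6 0a]
D1: mem[0x01..0x06] <- [a1 50 b6 0a 9c 93]
D2: mem[0x15..0x1c] <- [9c 93 2d d8 1e 60 ac 50]
D3: mem[0x15..0x16] <- [b6 0a]
D4: mem[0x02..0x05] <- [00 f9 06 e1]
query mem[0x0b]=0xac, mem[0x0d]=0xb6, mem[0x1c]=0x50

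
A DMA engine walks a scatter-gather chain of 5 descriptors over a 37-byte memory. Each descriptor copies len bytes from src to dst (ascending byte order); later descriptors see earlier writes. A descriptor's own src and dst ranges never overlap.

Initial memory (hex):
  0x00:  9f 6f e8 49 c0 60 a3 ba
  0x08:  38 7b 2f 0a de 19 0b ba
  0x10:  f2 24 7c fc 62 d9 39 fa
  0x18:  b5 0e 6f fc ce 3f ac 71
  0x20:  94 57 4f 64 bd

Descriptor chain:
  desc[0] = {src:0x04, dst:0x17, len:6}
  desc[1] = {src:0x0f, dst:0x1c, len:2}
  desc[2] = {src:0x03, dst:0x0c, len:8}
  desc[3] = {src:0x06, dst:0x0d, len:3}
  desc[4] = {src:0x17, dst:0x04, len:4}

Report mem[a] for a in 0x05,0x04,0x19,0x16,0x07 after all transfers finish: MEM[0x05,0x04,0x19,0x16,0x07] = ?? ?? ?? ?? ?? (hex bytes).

MEM[0x05,0x04,0x19,0x16,0x07] = 60 c0 a3 39 ba

[0] 0x04->0x17 len=6 : c0 60 a3 ba 38 7b
[1] 0x0f->0x1c len=2 : ba f2
[2] 0x03->0x0c len=8 : 49 c0 60 a3 ba 38 7b 2f
[3] 0x06->0x0d len=3 : a3 ba 38
[4] 0x17->0x04 len=4 : c0 60 a3 ba
query mem[0x05]=0x60, mem[0x04]=0xc0, mem[0x19]=0xa3, mem[0x16]=0x39, mem[0x07]=0xba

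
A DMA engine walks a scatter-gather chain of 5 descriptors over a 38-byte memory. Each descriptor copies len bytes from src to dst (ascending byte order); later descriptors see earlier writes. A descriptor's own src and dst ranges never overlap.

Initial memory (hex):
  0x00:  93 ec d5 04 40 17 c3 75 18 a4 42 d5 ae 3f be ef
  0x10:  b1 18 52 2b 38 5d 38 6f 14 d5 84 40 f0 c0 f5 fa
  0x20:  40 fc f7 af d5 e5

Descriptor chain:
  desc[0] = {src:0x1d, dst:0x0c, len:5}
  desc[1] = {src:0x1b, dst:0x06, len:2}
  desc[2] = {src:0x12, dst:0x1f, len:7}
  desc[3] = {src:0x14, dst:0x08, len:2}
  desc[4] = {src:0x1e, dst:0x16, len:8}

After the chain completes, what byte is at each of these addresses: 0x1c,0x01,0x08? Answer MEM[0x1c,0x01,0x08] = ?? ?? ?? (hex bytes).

#0 dst[0x0c+5] := {0xc0,0xf5,0xfa,0x40,0xfc}
#1 dst[0x06+2] := {0x40,0xf0}
#2 dst[0x1f+7] := {0x52,0x2b,0x38,0x5d,0x38,0x6f,0x14}
#3 dst[0x08+2] := {0x38,0x5d}
#4 dst[0x16+8] := {0xf5,0x52,0x2b,0x38,0x5d,0x38,0x6f,0x14}
query mem[0x1c]=0x6f, mem[0x01]=0xec, mem[0x08]=0x38

MEM[0x1c,0x01,0x08] = 6f ec 38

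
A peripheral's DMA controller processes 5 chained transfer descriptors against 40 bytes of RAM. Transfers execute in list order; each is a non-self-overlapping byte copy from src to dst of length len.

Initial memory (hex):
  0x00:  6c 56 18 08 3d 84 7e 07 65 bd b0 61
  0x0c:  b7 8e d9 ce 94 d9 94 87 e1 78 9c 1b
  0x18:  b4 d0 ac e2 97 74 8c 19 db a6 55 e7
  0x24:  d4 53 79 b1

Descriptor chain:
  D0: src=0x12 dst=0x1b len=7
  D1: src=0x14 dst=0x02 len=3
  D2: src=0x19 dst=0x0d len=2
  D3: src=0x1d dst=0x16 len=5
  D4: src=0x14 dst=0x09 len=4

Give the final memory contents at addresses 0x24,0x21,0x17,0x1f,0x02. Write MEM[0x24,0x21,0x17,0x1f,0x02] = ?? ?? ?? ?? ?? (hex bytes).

MEM[0x24,0x21,0x17,0x1f,0x02] = d4 b4 78 9c e1

#0 dst[0x1b+7] := {0x94,0x87,0xe1,0x78,0x9c,0x1b,0xb4}
#1 dst[0x02+3] := {0xe1,0x78,0x9c}
#2 dst[0x0d+2] := {0xd0,0xac}
#3 dst[0x16+5] := {0xe1,0x78,0x9c,0x1b,0xb4}
#4 dst[0x09+4] := {0xe1,0x78,0xe1,0x78}
query mem[0x24]=0xd4, mem[0x21]=0xb4, mem[0x17]=0x78, mem[0x1f]=0x9c, mem[0x02]=0xe1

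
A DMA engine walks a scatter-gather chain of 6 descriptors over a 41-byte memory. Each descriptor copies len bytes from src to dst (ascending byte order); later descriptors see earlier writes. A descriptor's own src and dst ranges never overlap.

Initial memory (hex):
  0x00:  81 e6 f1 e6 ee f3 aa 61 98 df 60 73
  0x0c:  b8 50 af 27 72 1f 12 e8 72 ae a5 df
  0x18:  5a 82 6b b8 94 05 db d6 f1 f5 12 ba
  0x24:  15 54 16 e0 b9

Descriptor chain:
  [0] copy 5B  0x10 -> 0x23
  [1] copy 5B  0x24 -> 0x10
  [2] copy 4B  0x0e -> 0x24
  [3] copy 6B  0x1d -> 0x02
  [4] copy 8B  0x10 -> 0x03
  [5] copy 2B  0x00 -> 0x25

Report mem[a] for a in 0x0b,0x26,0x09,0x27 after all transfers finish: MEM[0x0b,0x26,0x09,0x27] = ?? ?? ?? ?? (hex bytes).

#0 dst[0x23+5] := {0x72,0x1f,0x12,0xe8,0x72}
#1 dst[0x10+5] := {0x1f,0x12,0xe8,0x72,0xb9}
#2 dst[0x24+4] := {0xaf,0x27,0x1f,0x12}
#3 dst[0x02+6] := {0x05,0xdb,0xd6,0xf1,0xf5,0x12}
#4 dst[0x03+8] := {0x1f,0x12,0xe8,0x72,0xb9,0xae,0xa5,0xdf}
#5 dst[0x25+2] := {0x81,0xe6}
query mem[0x0b]=0x73, mem[0x26]=0xe6, mem[0x09]=0xa5, mem[0x27]=0x12

MEM[0x0b,0x26,0x09,0x27] = 73 e6 a5 12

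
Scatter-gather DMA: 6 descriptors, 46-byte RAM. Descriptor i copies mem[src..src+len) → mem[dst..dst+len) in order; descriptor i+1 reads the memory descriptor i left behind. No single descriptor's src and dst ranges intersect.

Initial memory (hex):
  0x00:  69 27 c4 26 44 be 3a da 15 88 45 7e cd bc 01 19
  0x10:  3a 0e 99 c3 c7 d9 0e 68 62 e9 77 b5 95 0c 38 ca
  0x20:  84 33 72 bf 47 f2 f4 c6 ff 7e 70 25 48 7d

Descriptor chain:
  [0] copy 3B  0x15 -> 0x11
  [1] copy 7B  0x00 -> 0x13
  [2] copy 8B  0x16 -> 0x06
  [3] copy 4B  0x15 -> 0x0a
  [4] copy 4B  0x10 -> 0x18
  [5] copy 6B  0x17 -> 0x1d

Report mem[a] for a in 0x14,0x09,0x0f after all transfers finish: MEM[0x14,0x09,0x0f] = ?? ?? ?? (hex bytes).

MEM[0x14,0x09,0x0f] = 27 3a 19

[0] 0x15->0x11 len=3 : d9 0e 68
[1] 0x00->0x13 len=7 : 69 27 c4 26 44 be 3a
[2] 0x16->0x06 len=8 : 26 44 be 3a 77 b5 95 0c
[3] 0x15->0x0a len=4 : c4 26 44 be
[4] 0x10->0x18 len=4 : 3a d9 0e 69
[5] 0x17->0x1d len=6 : 44 3a d9 0e 69 95
query mem[0x14]=0x27, mem[0x09]=0x3a, mem[0x0f]=0x19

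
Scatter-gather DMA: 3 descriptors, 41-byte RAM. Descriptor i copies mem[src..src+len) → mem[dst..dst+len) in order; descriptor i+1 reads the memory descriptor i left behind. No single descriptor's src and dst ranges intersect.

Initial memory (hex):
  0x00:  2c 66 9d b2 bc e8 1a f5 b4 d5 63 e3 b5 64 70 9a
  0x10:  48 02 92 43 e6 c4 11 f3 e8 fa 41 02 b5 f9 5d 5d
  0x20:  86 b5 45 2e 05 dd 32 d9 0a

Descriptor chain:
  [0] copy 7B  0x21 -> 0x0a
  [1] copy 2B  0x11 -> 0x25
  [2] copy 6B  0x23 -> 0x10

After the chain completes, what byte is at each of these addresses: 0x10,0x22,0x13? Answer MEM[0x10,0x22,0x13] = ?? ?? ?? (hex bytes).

MEM[0x10,0x22,0x13] = 2e 45 92

[0] 0x21->0x0a len=7 : b5 45 2e 05 dd 32 d9
[1] 0x11->0x25 len=2 : 02 92
[2] 0x23->0x10 len=6 : 2e 05 02 92 d9 0a
query mem[0x10]=0x2e, mem[0x22]=0x45, mem[0x13]=0x92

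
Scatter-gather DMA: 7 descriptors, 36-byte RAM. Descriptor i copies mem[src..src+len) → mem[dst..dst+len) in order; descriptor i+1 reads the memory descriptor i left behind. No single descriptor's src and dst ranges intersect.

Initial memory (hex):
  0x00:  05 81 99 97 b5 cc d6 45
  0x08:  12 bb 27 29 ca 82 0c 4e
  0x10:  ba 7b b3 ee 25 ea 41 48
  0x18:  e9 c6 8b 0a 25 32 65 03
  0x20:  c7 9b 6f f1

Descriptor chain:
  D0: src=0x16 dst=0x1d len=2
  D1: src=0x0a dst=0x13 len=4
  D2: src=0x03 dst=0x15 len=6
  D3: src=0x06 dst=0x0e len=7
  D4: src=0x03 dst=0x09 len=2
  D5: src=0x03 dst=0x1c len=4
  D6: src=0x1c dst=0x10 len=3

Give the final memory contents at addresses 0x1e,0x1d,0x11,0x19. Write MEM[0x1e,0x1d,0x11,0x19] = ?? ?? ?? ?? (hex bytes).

#0 dst[0x1d+2] := {0x41,0x48}
#1 dst[0x13+4] := {0x27,0x29,0xca,0x82}
#2 dst[0x15+6] := {0x97,0xb5,0xcc,0xd6,0x45,0x12}
#3 dst[0x0e+7] := {0xd6,0x45,0x12,0xbb,0x27,0x29,0xca}
#4 dst[0x09+2] := {0x97,0xb5}
#5 dst[0x1c+4] := {0x97,0xb5,0xcc,0xd6}
#6 dst[0x10+3] := {0x97,0xb5,0xcc}
query mem[0x1e]=0xcc, mem[0x1d]=0xb5, mem[0x11]=0xb5, mem[0x19]=0x45

MEM[0x1e,0x1d,0x11,0x19] = cc b5 b5 45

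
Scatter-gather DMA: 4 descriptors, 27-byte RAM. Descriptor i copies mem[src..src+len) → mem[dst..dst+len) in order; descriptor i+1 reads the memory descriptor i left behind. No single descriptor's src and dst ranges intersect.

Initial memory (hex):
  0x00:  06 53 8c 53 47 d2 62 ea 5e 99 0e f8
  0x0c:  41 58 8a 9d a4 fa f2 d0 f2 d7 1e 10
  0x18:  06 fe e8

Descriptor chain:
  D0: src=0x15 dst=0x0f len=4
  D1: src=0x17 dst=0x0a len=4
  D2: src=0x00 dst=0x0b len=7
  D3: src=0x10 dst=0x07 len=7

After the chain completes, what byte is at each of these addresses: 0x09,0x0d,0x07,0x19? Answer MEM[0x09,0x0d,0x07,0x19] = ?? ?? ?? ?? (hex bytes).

MEM[0x09,0x0d,0x07,0x19] = 06 1e d2 fe

#0 dst[0x0f+4] := {0xd7,0x1e,0x10,0x06}
#1 dst[0x0a+4] := {0x10,0x06,0xfe,0xe8}
#2 dst[0x0b+7] := {0x06,0x53,0x8c,0x53,0x47,0xd2,0x62}
#3 dst[0x07+7] := {0xd2,0x62,0x06,0xd0,0xf2,0xd7,0x1e}
query mem[0x09]=0x06, mem[0x0d]=0x1e, mem[0x07]=0xd2, mem[0x19]=0xfe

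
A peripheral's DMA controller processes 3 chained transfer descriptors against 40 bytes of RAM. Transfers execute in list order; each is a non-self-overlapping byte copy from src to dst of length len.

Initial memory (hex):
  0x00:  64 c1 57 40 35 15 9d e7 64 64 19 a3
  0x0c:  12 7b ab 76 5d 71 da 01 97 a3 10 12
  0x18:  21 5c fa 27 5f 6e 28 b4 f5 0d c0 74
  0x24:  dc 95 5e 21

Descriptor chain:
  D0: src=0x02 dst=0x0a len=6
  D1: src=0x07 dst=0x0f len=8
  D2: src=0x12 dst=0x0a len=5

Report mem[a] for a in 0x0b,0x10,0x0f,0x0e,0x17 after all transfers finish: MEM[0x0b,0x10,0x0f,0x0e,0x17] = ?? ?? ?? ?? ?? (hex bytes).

D0: mem[0x0a..0x0f] <- [57 40 35 15 9d e7]
D1: mem[0x0f..0x16] <- [e7 64 64 57 40 35 15 9d]
D2: mem[0x0a..0x0e] <- [57 40 35 15 9d]
query mem[0x0b]=0x40, mem[0x10]=0x64, mem[0x0f]=0xe7, mem[0x0e]=0x9d, mem[0x17]=0x12

MEM[0x0b,0x10,0x0f,0x0e,0x17] = 40 64 e7 9d 12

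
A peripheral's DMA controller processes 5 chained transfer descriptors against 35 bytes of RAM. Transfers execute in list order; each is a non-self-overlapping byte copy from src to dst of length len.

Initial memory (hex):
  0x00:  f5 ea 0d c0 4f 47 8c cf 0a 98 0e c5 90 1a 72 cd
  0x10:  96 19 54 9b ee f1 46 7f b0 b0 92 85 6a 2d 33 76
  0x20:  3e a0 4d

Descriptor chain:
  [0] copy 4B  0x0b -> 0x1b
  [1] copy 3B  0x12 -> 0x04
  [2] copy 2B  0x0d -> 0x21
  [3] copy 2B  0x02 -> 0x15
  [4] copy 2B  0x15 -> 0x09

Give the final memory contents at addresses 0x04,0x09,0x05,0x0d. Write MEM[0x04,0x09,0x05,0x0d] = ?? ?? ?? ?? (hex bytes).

MEM[0x04,0x09,0x05,0x0d] = 54 0d 9b 1a

  after D0: wrote 4B at 0x1b = c5901a72
  after D1: wrote 3B at 0x04 = 549bee
  after D2: wrote 2B at 0x21 = 1a72
  after D3: wrote 2B at 0x15 = 0dc0
  after D4: wrote 2B at 0x09 = 0dc0
query mem[0x04]=0x54, mem[0x09]=0x0d, mem[0x05]=0x9b, mem[0x0d]=0x1a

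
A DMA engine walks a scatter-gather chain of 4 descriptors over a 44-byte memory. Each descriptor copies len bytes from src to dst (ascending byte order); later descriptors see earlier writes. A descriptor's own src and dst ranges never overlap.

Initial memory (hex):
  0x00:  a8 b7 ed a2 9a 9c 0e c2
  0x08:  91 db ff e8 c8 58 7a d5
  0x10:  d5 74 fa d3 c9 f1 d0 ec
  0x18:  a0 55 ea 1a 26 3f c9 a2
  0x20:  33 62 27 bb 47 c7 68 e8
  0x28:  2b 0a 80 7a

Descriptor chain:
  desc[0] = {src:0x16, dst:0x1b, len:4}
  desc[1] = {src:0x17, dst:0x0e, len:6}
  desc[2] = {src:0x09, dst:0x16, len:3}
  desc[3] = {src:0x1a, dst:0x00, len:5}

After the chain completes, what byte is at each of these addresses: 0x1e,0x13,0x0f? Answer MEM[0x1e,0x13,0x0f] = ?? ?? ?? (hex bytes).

MEM[0x1e,0x13,0x0f] = 55 ec a0

[0] 0x16->0x1b len=4 : d0 ec a0 55
[1] 0x17->0x0e len=6 : ec a0 55 ea d0 ec
[2] 0x09->0x16 len=3 : db ff e8
[3] 0x1a->0x00 len=5 : ea d0 ec a0 55
query mem[0x1e]=0x55, mem[0x13]=0xec, mem[0x0f]=0xa0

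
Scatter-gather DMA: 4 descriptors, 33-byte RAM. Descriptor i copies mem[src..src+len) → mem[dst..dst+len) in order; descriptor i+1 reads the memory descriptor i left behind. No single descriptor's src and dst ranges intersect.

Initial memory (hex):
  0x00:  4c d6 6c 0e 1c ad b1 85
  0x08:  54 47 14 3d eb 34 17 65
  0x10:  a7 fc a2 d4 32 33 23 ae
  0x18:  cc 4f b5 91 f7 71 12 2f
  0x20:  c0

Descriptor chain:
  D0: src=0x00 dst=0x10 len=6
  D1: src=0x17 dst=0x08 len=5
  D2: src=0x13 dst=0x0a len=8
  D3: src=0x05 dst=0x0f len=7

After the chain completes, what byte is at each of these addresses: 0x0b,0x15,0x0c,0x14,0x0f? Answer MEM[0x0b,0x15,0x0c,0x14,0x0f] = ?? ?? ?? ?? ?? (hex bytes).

  after D0: wrote 6B at 0x10 = 4cd66c0e1cad
  after D1: wrote 5B at 0x08 = aecc4fb591
  after D2: wrote 8B at 0x0a = 0e1cad23aecc4fb5
  after D3: wrote 7B at 0x0f = adb185aecc0e1c
query mem[0x0b]=0x1c, mem[0x15]=0x1c, mem[0x0c]=0xad, mem[0x14]=0x0e, mem[0x0f]=0xad

MEM[0x0b,0x15,0x0c,0x14,0x0f] = 1c 1c ad 0e ad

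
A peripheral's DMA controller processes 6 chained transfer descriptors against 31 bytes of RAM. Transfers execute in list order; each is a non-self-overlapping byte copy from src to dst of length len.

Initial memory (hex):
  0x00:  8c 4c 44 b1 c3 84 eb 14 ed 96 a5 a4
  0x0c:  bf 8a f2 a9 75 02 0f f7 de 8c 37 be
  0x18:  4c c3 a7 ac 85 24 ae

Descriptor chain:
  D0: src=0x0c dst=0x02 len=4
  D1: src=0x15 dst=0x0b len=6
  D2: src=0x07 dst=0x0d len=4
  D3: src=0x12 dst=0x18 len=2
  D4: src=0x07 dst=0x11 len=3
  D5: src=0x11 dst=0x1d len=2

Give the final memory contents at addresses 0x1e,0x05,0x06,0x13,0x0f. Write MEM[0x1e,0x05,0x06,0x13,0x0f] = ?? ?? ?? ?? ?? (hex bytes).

D0: mem[0x02..0x05] <- [bf 8a f2 a9]
D1: mem[0x0b..0x10] <- [8c 37 be 4c c3 a7]
D2: mem[0x0d..0x10] <- [14 ed 96 a5]
D3: mem[0x18..0x19] <- [0f f7]
D4: mem[0x11..0x13] <- [14 ed 96]
D5: mem[0x1d..0x1e] <- [14 ed]
query mem[0x1e]=0xed, mem[0x05]=0xa9, mem[0x06]=0xeb, mem[0x13]=0x96, mem[0x0f]=0x96

MEM[0x1e,0x05,0x06,0x13,0x0f] = ed a9 eb 96 96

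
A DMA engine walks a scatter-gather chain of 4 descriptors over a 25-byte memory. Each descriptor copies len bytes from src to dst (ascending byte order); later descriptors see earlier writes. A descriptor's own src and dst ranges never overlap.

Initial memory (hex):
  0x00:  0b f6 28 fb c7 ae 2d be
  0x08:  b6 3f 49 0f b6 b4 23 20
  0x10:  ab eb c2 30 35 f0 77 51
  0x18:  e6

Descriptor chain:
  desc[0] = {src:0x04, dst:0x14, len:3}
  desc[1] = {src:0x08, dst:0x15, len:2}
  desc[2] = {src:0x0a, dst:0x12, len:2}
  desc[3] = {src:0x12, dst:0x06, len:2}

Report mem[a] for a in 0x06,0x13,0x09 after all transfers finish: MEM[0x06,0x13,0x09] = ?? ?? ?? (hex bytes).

#0 dst[0x14+3] := {0xc7,0xae,0x2d}
#1 dst[0x15+2] := {0xb6,0x3f}
#2 dst[0x12+2] := {0x49,0x0f}
#3 dst[0x06+2] := {0x49,0x0f}
query mem[0x06]=0x49, mem[0x13]=0x0f, mem[0x09]=0x3f

MEM[0x06,0x13,0x09] = 49 0f 3f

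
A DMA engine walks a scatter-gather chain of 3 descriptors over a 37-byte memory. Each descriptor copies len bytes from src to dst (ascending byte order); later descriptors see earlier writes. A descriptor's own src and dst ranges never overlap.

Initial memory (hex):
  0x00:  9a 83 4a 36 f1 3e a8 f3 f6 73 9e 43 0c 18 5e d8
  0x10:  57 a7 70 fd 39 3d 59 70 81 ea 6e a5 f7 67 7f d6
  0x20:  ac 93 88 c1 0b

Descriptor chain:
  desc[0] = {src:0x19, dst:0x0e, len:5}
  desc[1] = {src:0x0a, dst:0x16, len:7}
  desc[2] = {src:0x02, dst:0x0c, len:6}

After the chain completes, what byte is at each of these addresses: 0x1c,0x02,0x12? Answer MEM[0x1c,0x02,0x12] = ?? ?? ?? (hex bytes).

MEM[0x1c,0x02,0x12] = a5 4a 67

#0 dst[0x0e+5] := {0xea,0x6e,0xa5,0xf7,0x67}
#1 dst[0x16+7] := {0x9e,0x43,0x0c,0x18,0xea,0x6e,0xa5}
#2 dst[0x0c+6] := {0x4a,0x36,0xf1,0x3e,0xa8,0xf3}
query mem[0x1c]=0xa5, mem[0x02]=0x4a, mem[0x12]=0x67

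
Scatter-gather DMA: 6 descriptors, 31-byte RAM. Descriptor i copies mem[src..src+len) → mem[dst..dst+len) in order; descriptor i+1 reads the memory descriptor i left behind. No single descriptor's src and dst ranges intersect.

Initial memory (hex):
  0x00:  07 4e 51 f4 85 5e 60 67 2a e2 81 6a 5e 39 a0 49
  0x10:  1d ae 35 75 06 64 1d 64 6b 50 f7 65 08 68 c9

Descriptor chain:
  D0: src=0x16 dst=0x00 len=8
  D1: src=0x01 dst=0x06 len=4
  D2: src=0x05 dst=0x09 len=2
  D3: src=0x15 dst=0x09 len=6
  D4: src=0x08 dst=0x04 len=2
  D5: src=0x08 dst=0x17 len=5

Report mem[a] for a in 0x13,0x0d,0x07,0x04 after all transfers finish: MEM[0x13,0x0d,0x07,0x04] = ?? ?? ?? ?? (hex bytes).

MEM[0x13,0x0d,0x07,0x04] = 75 50 6b 50

  after D0: wrote 8B at 0x00 = 1d646b50f7650868
  after D1: wrote 4B at 0x06 = 646b50f7
  after D2: wrote 2B at 0x09 = 6564
  after D3: wrote 6B at 0x09 = 641d646b50f7
  after D4: wrote 2B at 0x04 = 5064
  after D5: wrote 5B at 0x17 = 50641d646b
query mem[0x13]=0x75, mem[0x0d]=0x50, mem[0x07]=0x6b, mem[0x04]=0x50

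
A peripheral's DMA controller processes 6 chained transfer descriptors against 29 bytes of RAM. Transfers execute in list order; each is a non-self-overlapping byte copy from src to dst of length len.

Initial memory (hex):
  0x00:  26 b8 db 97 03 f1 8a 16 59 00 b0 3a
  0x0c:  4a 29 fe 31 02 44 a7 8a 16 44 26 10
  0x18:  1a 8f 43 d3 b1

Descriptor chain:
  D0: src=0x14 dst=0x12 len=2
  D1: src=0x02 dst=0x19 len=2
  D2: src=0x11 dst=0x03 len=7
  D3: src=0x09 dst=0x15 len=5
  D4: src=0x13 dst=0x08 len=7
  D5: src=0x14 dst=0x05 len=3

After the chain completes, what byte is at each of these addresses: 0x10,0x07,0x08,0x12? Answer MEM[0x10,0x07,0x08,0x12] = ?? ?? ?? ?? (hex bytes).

D0: mem[0x12..0x13] <- [16 44]
D1: mem[0x19..0x1a] <- [db 97]
D2: mem[0x03..0x09] <- [44 16 44 16 44 26 10]
D3: mem[0x15..0x19] <- [10 b0 3a 4a 29]
D4: mem[0x08..0x0e] <- [44 16 10 b0 3a 4a 29]
D5: mem[0x05..0x07] <- [16 10 b0]
query mem[0x10]=0x02, mem[0x07]=0xb0, mem[0x08]=0x44, mem[0x12]=0x16

MEM[0x10,0x07,0x08,0x12] = 02 b0 44 16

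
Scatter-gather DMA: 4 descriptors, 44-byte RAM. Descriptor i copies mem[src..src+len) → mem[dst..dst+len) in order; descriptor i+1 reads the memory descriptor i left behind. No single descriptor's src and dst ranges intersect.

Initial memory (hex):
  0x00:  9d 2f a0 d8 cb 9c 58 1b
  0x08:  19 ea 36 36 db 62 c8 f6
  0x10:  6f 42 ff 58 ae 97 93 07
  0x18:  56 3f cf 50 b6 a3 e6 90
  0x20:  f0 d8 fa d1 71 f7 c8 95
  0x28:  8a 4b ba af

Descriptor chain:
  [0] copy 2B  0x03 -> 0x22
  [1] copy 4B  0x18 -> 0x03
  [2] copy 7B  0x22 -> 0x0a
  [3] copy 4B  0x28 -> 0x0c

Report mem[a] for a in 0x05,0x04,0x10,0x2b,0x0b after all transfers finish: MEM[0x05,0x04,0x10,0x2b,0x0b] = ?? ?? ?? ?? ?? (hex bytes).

D0: mem[0x22..0x23] <- [d8 cb]
D1: mem[0x03..0x06] <- [56 3f cf 50]
D2: mem[0x0a..0x10] <- [d8 cb 71 f7 c8 95 8a]
D3: mem[0x0c..0x0f] <- [8a 4b ba af]
query mem[0x05]=0xcf, mem[0x04]=0x3f, mem[0x10]=0x8a, mem[0x2b]=0xaf, mem[0x0b]=0xcb

MEM[0x05,0x04,0x10,0x2b,0x0b] = cf 3f 8a af cb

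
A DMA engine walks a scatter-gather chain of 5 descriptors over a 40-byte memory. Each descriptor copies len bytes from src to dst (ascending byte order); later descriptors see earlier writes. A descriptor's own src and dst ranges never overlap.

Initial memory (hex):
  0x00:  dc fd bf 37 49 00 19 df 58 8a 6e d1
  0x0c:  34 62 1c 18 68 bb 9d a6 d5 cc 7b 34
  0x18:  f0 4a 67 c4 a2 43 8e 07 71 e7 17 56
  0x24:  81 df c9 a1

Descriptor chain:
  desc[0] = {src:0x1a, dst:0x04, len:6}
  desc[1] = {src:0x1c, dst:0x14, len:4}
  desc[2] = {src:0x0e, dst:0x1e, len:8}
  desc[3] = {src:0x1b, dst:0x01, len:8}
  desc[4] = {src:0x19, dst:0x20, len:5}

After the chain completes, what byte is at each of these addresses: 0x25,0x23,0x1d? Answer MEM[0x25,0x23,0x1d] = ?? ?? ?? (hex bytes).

D0: mem[0x04..0x09] <- [67 c4 a2 43 8e 07]
D1: mem[0x14..0x17] <- [a2 43 8e 07]
D2: mem[0x1e..0x25] <- [1c 18 68 bb 9d a6 a2 43]
D3: mem[0x01..0x08] <- [c4 a2 43 1c 18 68 bb 9d]
D4: mem[0x20..0x24] <- [4a 67 c4 a2 43]
query mem[0x25]=0x43, mem[0x23]=0xa2, mem[0x1d]=0x43

MEM[0x25,0x23,0x1d] = 43 a2 43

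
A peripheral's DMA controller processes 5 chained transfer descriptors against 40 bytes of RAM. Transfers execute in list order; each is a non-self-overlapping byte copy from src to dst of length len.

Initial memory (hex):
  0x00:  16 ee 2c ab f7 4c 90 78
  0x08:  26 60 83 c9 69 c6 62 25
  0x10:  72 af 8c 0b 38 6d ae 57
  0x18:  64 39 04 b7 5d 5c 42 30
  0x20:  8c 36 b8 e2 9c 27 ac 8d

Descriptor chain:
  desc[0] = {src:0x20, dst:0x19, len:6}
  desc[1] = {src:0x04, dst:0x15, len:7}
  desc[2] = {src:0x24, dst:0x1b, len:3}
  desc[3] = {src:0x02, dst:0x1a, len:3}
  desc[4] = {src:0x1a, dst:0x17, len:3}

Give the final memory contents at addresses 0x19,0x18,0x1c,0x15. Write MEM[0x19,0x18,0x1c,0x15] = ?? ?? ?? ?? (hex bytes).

D0: mem[0x19..0x1e] <- [8c 36 b8 e2 9c 27]
D1: mem[0x15..0x1b] <- [f7 4c 90 78 26 60 83]
D2: mem[0x1b..0x1d] <- [9c 27 ac]
D3: mem[0x1a..0x1c] <- [2c ab f7]
D4: mem[0x17..0x19] <- [2c ab f7]
query mem[0x19]=0xf7, mem[0x18]=0xab, mem[0x1c]=0xf7, mem[0x15]=0xf7

MEM[0x19,0x18,0x1c,0x15] = f7 ab f7 f7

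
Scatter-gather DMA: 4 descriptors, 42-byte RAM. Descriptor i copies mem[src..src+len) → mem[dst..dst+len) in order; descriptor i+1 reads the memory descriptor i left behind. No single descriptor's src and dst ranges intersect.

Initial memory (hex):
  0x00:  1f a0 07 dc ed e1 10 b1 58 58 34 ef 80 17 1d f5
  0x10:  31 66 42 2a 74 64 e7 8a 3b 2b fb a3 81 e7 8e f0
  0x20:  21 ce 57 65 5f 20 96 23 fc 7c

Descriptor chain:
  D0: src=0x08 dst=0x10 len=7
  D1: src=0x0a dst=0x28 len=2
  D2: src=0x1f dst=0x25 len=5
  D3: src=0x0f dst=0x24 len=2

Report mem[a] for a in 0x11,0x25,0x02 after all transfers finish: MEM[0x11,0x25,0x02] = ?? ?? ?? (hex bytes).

MEM[0x11,0x25,0x02] = 58 58 07

  after D0: wrote 7B at 0x10 = 585834ef80171d
  after D1: wrote 2B at 0x28 = 34ef
  after D2: wrote 5B at 0x25 = f021ce5765
  after D3: wrote 2B at 0x24 = f558
query mem[0x11]=0x58, mem[0x25]=0x58, mem[0x02]=0x07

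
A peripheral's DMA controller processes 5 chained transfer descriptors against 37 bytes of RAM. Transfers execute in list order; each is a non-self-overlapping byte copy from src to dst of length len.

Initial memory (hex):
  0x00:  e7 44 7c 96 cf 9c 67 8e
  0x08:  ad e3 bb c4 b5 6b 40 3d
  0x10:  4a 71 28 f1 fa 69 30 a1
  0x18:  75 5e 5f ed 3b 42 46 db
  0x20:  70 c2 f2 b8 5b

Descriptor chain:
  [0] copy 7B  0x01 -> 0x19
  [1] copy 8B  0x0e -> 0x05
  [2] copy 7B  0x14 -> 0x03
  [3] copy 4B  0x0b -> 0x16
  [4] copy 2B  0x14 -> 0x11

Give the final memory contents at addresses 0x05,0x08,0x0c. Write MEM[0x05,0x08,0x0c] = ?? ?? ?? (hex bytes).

MEM[0x05,0x08,0x0c] = 30 44 69

  after D0: wrote 7B at 0x19 = 447c96cf9c678e
  after D1: wrote 8B at 0x05 = 403d4a7128f1fa69
  after D2: wrote 7B at 0x03 = fa6930a175447c
  after D3: wrote 4B at 0x16 = fa696b40
  after D4: wrote 2B at 0x11 = fa69
query mem[0x05]=0x30, mem[0x08]=0x44, mem[0x0c]=0x69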